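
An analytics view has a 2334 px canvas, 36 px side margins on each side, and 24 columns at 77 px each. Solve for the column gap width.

Inside the margins: 2334 − 72 = 2262 px.
24·77 + 23g = 2262 → 23g = 414 → g = 18 px.

18 px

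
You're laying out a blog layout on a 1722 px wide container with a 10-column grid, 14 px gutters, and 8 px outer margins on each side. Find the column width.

Take off 16 px of margins, leaving 1706 px.
Subtracting 9 gutters of 14 leaves 1580 for 10 columns, so c = 158 px.

158 px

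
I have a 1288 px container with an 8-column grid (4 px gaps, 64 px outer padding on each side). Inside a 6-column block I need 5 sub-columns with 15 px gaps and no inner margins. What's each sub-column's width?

161.8 px

Inside the margins: 1288 − 128 = 1160 px.
Subtracting 7 gaps of 4 leaves 1132 for 8 columns, so c = 141.5 px.
6 columns plus 5 gaps: 849 + 20 = 869 px.
5d + 4·15 = 869 → 5d = 809 → d = 161.8 px.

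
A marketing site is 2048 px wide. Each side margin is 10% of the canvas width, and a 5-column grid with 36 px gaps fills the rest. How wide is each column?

Margins: 10% × 2048 = 204.8 px each, so content = 2048 − 409.6 = 1638.4 px.
Subtracting 4 gaps of 36 leaves 1494.4 for 5 columns, so c = 298.88 px.

298.88 px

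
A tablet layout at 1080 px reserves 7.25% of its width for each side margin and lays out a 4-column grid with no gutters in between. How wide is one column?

230.85 px

1080 × (1 − 2·7.25%) = 1080 × 85.5% = 923.4 px for the columns.
923.4 / 4 = 230.85 px per column.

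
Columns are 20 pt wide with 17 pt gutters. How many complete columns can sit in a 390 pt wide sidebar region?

11 columns: 11·20 + 10·17 = 390 pt ≤ 390.
12 columns: 427 pt > 390. So 11.

11 columns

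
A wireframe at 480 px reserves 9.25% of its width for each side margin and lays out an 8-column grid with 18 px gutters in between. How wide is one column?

33.15 px

480 × (1 − 2·9.25%) = 480 × 81.5% = 391.2 px for the columns.
8 columns + 7 gutters: 8c + 7·18 = 391.2.
8c = 391.2 − 126 = 265.2, so c = 33.15 px.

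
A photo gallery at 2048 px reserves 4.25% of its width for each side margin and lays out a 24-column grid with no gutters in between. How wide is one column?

2048 × (1 − 2·4.25%) = 2048 × 91.5% = 1873.92 px for the columns.
With no gutters, each column is 1873.92/24 = 78.08 px.

78.08 px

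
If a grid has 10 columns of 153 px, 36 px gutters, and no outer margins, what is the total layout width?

1854 px

Layout = 10·153 + 9·36 = 1530 + 324 = 1854 px.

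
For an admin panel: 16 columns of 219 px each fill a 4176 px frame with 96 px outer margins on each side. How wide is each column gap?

32 px

Content width = 4176 − 2·96 = 3984 px.
Columns use 3504 px, leaving 480 px across 15 column gaps = 32 px each.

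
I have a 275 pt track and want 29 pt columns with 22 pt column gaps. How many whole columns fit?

5 columns

Each extra column adds 29 + 22 = 51 pt.
(275 + 22) / 51 = 5.82, so 5 columns fit.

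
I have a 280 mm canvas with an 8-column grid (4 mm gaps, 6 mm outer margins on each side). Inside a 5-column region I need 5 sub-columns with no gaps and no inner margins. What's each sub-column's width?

33.2 mm

Outer content = 280 − 2·6 = 268 mm.
8 columns + 7 gaps: 8c + 7·4 = 268.
8c = 268 − 28 = 240, so c = 30 mm.
5 columns plus 4 gaps: 150 + 16 = 166 mm.
With no gaps, each column is 166/5 = 33.2 mm.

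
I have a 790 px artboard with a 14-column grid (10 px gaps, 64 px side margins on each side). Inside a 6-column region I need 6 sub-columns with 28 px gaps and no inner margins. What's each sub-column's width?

23 px

Subtract both margins: 790 − 2·64 = 662 px.
14 columns + 13 gaps: 14c + 13·10 = 662.
14c = 662 − 130 = 532, so c = 38 px.
6-column span = 6·38 + 5·10 = 278 px.
6d + 5·28 = 278 → 6d = 138 → d = 23 px.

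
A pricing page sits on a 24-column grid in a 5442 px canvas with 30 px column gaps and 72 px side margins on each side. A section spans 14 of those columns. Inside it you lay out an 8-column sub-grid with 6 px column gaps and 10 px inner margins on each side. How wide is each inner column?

377 px

Inside the margins: 5442 − 144 = 5298 px.
5298 − 23·30 = 4608; ÷24 gives c = 192 px.
14 columns plus 13 column gaps: 2688 + 390 = 3078 px.
Inner content = 3078 − 2·10 = 3058 px.
3058 − 7·6 = 3016; ÷8 gives d = 377 px.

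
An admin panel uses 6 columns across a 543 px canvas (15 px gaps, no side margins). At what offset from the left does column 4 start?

279 px

6c + 5·15 = 543 → 6c = 468 → c = 78 px.
No margin, so column 4 starts at 3·(column + gutter) = 3·93 = 279 px.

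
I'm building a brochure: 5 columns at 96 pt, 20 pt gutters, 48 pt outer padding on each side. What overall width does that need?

Adding margins, columns and gutters: 96 + 480 + 80 = 656 pt.

656 pt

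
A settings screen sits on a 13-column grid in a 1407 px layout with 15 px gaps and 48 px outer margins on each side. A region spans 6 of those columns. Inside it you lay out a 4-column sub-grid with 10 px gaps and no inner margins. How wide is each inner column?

Outer content = 1407 − 2·48 = 1311 px.
1311 − 12·15 = 1131; ÷13 gives c = 87 px.
6 columns plus 5 gaps: 522 + 75 = 597 px.
4 columns + 3 gaps: 4d + 3·10 = 597.
4d = 597 − 30 = 567, so d = 141.75 px.

141.75 px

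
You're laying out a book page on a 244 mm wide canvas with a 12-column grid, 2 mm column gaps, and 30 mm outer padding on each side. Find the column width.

13.5 mm

Content width = 244 − 2·30 = 184 mm.
12c + 11·2 = 184 → 12c = 162 → c = 13.5 mm.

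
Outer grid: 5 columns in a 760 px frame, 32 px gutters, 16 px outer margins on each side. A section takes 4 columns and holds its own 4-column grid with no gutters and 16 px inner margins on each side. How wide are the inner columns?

136 px

Outer content = 760 − 2·16 = 728 px.
5 columns + 4 gutters: 5c + 4·32 = 728.
5c = 728 − 128 = 600, so c = 120 px.
Span of 4: 4·120 + 3·32 = 480 + 96 = 576 px.
Inner content = 576 − 2·16 = 544 px.
With no gutters, each column is 544/4 = 136 px.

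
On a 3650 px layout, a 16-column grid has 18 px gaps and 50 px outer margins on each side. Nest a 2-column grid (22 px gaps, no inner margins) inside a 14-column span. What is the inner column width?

1541 px

Take off 100 px of margins, leaving 3550 px.
16 columns + 15 gaps: 16c + 15·18 = 3550.
16c = 3550 − 270 = 3280, so c = 205 px.
Span of 14: 14·205 + 13·18 = 2870 + 234 = 3104 px.
2d + 1·22 = 3104 → 2d = 3082 → d = 1541 px.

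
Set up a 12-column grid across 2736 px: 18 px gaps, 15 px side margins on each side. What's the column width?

209 px

Content width = 2736 − 2·15 = 2706 px.
2706 − 11·18 = 2508; ÷12 gives c = 209 px.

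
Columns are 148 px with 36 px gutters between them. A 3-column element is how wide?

3-column span = 3·148 + 2·36 = 516 px.

516 px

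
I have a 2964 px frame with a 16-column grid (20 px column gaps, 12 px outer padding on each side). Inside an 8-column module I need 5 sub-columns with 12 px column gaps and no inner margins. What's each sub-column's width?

282.4 px

Outer content = 2964 − 2·12 = 2940 px.
16c + 15·20 = 2940 → 16c = 2640 → c = 165 px.
Span of 8: 8·165 + 7·20 = 1320 + 140 = 1460 px.
Subtracting 4 column gaps of 12 leaves 1412 for 5 columns, so d = 282.4 px.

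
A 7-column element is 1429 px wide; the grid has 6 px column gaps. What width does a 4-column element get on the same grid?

7c + 6·6 = 1429 → 7c = 1393 → c = 199 px.
Span of 4: 4·199 + 3·6 = 796 + 18 = 814 px.

814 px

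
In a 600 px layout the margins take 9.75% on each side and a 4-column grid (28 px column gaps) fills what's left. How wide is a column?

600 × (1 − 2·9.75%) = 600 × 80.5% = 483 px for the columns.
Subtracting 3 column gaps of 28 leaves 399 for 4 columns, so c = 99.75 px.

99.75 px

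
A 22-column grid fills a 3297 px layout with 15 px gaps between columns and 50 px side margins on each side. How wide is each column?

131 px

Inside the margins: 3297 − 100 = 3197 px.
22c + 21·15 = 3197 → 22c = 2882 → c = 131 px.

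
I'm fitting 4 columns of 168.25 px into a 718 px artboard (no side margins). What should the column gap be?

4·168.25 + 3g = 718 → 3g = 45 → g = 15 px.

15 px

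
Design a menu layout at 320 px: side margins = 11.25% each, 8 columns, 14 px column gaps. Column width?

18.75 px

Margins: 11.25% × 320 = 36 px each, so content = 320 − 72 = 248 px.
8c + 7·14 = 248 → 8c = 150 → c = 18.75 px.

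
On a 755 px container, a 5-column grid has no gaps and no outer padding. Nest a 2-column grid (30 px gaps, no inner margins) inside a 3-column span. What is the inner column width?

211.5 px

5c = 755 → c = 151 px.
3-column span = 3·151 = 453 px.
453 − 1·30 = 423; ÷2 gives d = 211.5 px.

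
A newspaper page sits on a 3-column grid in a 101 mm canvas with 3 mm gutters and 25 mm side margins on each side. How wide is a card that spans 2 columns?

33 mm

Subtract both margins: 101 − 2·25 = 51 mm.
51 − 2·3 = 45; ÷3 gives c = 15 mm.
2 columns plus 1 gutter: 30 + 3 = 33 mm.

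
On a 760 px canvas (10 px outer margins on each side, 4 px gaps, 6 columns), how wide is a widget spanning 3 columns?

368 px

Subtract both margins: 760 − 2·10 = 740 px.
6c + 5·4 = 740 → 6c = 720 → c = 120 px.
3 columns plus 2 gaps: 360 + 8 = 368 px.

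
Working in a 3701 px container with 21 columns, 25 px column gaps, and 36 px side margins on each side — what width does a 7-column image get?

Content width = 3701 − 2·36 = 3629 px.
Subtracting 20 column gaps of 25 leaves 3129 for 21 columns, so c = 149 px.
7 columns plus 6 column gaps: 1043 + 150 = 1193 px.

1193 px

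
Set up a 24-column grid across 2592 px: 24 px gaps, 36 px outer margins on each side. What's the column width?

82 px

Content width = 2592 − 2·36 = 2520 px.
24 columns + 23 gaps: 24c + 23·24 = 2520.
24c = 2520 − 552 = 1968, so c = 82 px.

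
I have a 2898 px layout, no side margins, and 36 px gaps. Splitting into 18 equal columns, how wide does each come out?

127 px

2898 − 17·36 = 2286; ÷18 gives c = 127 px.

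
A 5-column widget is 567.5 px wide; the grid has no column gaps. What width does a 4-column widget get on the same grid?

454 px

567.5 / 5 = 113.5 px per column.
4-column span = 4·113.5 = 454 px.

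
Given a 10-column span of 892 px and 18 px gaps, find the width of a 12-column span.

1074 px

10c + 9·18 = 892 → 10c = 730 → c = 73 px.
Span of 12: 12·73 + 11·18 = 876 + 198 = 1074 px.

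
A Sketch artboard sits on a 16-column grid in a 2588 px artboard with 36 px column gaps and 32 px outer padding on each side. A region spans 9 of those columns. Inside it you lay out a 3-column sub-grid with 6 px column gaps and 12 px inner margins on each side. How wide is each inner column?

Take off 64 px of margins, leaving 2524 px.
2524 − 15·36 = 1984; ÷16 gives c = 124 px.
Span of 9: 9·124 + 8·36 = 1116 + 288 = 1404 px.
Inner content = 1404 − 2·12 = 1380 px.
3 columns + 2 column gaps: 3d + 2·6 = 1380.
3d = 1380 − 12 = 1368, so d = 456 px.

456 px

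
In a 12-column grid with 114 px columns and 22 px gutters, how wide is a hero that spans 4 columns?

4-column span = 4·114 + 3·22 = 522 px.

522 px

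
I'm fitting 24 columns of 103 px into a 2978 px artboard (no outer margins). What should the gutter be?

22 px

24 columns take 24·103 = 2472 px; remaining 506 splits into 23 gutters.
g = 506 / 23 = 22 px.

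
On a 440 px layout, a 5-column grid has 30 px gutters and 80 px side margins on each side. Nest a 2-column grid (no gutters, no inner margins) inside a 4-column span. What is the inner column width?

109 px

Outer content = 440 − 2·80 = 280 px.
280 − 4·30 = 160; ÷5 gives c = 32 px.
4 columns plus 3 gutters: 128 + 90 = 218 px.
With no gutters, each column is 218/2 = 109 px.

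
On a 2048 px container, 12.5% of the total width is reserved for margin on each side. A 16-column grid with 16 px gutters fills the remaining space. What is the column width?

Each margin = 12.5% of 2048 = 256 px; content = 2048 − 2·256 = 1536 px.
Subtracting 15 gutters of 16 leaves 1296 for 16 columns, so c = 81 px.

81 px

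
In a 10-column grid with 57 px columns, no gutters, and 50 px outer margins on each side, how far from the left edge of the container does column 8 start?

449 px

Before column 8: the margin + 7 columns + 7 gutters.
Offset = 50 + 7·(57 + 0) = 50 + 399 = 449 px.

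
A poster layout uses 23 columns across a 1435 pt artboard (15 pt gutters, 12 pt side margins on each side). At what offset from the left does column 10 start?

570 pt

Inside the margins: 1435 − 24 = 1411 pt.
23 columns + 22 gutters: 23c + 22·15 = 1411.
23c = 1411 − 330 = 1081, so c = 47 pt.
Column 10 starts at margin + 9·(column + gutter) = 12 + 9·62 = 570 pt.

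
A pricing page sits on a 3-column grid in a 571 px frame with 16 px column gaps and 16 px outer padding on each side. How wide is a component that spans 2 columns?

354 px

Inside the margins: 571 − 32 = 539 px.
539 − 2·16 = 507; ÷3 gives c = 169 px.
2 columns plus 1 column gap: 338 + 16 = 354 px.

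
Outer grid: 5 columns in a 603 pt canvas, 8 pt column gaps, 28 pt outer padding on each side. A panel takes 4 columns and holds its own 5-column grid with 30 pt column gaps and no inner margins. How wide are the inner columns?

63.2 pt

Subtract both margins: 603 − 2·28 = 547 pt.
547 − 4·8 = 515; ÷5 gives c = 103 pt.
Span of 4: 4·103 + 3·8 = 412 + 24 = 436 pt.
436 − 4·30 = 316; ÷5 gives d = 63.2 pt.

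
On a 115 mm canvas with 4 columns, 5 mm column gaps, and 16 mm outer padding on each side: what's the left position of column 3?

Inside the margins: 115 − 32 = 83 mm.
83 − 3·5 = 68; ÷4 gives c = 17 mm.
Before column 3: the margin + 2 columns + 2 column gaps.
Offset = 16 + 2·(17 + 5) = 16 + 44 = 60 mm.

60 mm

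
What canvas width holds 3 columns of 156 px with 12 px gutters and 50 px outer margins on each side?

592 px

Total width: 2·50 + 3·156 + 2·12 = 592 px.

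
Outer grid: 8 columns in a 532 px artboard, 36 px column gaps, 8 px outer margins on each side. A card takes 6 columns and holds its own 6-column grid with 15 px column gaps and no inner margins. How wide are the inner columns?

50.5 px

Inside the margins: 532 − 16 = 516 px.
8c + 7·36 = 516 → 8c = 264 → c = 33 px.
6 columns plus 5 column gaps: 198 + 180 = 378 px.
6d + 5·15 = 378 → 6d = 303 → d = 50.5 px.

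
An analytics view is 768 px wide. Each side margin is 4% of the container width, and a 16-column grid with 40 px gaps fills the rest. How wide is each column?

Each margin = 4% of 768 = 30.72 px; content = 768 − 2·30.72 = 706.56 px.
706.56 − 15·40 = 106.56; ÷16 gives c = 6.66 px.

6.66 px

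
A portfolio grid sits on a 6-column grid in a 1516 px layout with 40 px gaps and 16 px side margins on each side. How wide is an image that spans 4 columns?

Subtract both margins: 1516 − 2·16 = 1484 px.
6c + 5·40 = 1484 → 6c = 1284 → c = 214 px.
4 columns plus 3 gaps: 856 + 120 = 976 px.

976 px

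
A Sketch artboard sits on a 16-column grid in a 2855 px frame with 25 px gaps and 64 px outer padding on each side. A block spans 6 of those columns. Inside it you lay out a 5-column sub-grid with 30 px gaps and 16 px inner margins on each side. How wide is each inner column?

171 px

Inside the margins: 2855 − 128 = 2727 px.
16 columns + 15 gaps: 16c + 15·25 = 2727.
16c = 2727 − 375 = 2352, so c = 147 px.
6 columns plus 5 gaps: 882 + 125 = 1007 px.
Inner content = 1007 − 2·16 = 975 px.
975 − 4·30 = 855; ÷5 gives d = 171 px.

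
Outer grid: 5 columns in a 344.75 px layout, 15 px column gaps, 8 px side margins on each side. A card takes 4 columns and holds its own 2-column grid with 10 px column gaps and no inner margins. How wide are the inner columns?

Subtract both margins: 344.75 − 2·8 = 328.75 px.
328.75 − 4·15 = 268.75; ÷5 gives c = 53.75 px.
Span of 4: 4·53.75 + 3·15 = 215 + 45 = 260 px.
2d + 1·10 = 260 → 2d = 250 → d = 125 px.

125 px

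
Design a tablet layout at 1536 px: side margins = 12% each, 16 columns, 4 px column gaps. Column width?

Each margin = 12% of 1536 = 184.32 px; content = 1536 − 2·184.32 = 1167.36 px.
1167.36 − 15·4 = 1107.36; ÷16 gives c = 69.21 px.

69.21 px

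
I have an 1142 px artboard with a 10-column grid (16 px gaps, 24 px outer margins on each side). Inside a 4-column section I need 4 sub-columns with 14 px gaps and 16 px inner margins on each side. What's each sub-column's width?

88.5 px

Outer content = 1142 − 2·24 = 1094 px.
10 columns + 9 gaps: 10c + 9·16 = 1094.
10c = 1094 − 144 = 950, so c = 95 px.
4 columns plus 3 gaps: 380 + 48 = 428 px.
Inner content = 428 − 2·16 = 396 px.
4 columns + 3 gaps: 4d + 3·14 = 396.
4d = 396 − 42 = 354, so d = 88.5 px.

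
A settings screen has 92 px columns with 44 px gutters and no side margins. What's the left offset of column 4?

408 px

Each column+gutter stride is 136 px; with no margin, 3 of them is 408 px.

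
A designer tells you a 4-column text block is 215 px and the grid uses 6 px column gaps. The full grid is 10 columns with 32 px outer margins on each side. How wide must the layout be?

610.5 px

215 − 3·6 = 197; ÷4 gives c = 49.25 px.
Total width: 2·32 + 10·49.25 + 9·6 = 610.5 px.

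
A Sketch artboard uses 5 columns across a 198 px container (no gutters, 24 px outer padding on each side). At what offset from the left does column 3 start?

Content = 198 − 2·24 = 150 px.
150 / 5 = 30 px per column.
Each column+gutter stride is 30 px; 2 of them past the 24 px margin is 24 + 60 = 84 px.

84 px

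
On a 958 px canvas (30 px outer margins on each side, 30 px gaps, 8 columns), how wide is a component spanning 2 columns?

202 px

Inside the margins: 958 − 60 = 898 px.
898 − 7·30 = 688; ÷8 gives c = 86 px.
2-column span = 2·86 + 1·30 = 202 px.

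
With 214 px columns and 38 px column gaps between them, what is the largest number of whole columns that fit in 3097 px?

12 columns: 12·214 + 11·38 = 2986 px ≤ 3097.
13 columns: 3238 px > 3097. So 12.

12 columns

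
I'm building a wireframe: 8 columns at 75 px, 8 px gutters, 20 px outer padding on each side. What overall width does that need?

Frame = 2·20 + 8·75 + 7·8 = 40 + 600 + 56 = 696 px.

696 px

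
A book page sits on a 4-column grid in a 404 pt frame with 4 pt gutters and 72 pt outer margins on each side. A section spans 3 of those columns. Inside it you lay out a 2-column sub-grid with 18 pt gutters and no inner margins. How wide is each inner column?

88 pt

Take off 144 pt of margins, leaving 260 pt.
4c + 3·4 = 260 → 4c = 248 → c = 62 pt.
3-column span = 3·62 + 2·4 = 194 pt.
2d + 1·18 = 194 → 2d = 176 → d = 88 pt.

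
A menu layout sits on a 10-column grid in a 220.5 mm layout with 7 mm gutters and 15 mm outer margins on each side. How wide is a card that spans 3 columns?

Inside the margins: 220.5 − 30 = 190.5 mm.
10c + 9·7 = 190.5 → 10c = 127.5 → c = 12.75 mm.
3-column span = 3·12.75 + 2·7 = 52.25 mm.

52.25 mm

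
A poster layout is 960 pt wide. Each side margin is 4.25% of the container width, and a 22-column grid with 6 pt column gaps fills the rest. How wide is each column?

Margins: 4.25% × 960 = 40.8 pt each, so content = 960 − 81.6 = 878.4 pt.
878.4 − 21·6 = 752.4; ÷22 gives c = 34.2 pt.

34.2 pt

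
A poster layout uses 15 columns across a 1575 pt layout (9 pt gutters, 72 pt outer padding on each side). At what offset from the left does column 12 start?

1128 pt

Subtract both margins: 1575 − 2·72 = 1431 pt.
15 columns + 14 gutters: 15c + 14·9 = 1431.
15c = 1431 − 126 = 1305, so c = 87 pt.
Column 12 starts at margin + 11·(column + gutter) = 72 + 11·96 = 1128 pt.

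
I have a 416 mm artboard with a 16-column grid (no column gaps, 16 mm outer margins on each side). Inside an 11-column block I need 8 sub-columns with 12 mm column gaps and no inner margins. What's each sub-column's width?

22.5 mm

Subtract both margins: 416 − 2·16 = 384 mm.
16c = 384 → c = 24 mm.
11-column span = 11·24 = 264 mm.
264 − 7·12 = 180; ÷8 gives d = 22.5 mm.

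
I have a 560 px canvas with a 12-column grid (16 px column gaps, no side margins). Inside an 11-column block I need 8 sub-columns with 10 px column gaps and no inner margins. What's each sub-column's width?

55.25 px

Subtracting 11 column gaps of 16 leaves 384 for 12 columns, so c = 32 px.
11-column span = 11·32 + 10·16 = 512 px.
512 − 7·10 = 442; ÷8 gives d = 55.25 px.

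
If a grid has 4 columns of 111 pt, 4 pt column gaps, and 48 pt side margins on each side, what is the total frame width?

552 pt

Total width: 2·48 + 4·111 + 3·4 = 552 pt.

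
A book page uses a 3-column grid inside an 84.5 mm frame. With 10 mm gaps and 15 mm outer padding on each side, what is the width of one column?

11.5 mm

Content width = 84.5 − 2·15 = 54.5 mm.
3 columns + 2 gaps: 3c + 2·10 = 54.5.
3c = 54.5 − 20 = 34.5, so c = 11.5 mm.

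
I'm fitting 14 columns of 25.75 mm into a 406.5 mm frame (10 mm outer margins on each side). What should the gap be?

2 mm

Subtract both margins: 406.5 − 2·10 = 386.5 mm.
14 columns take 14·25.75 = 360.5 mm; remaining 26 splits into 13 gaps.
g = 26 / 13 = 2 mm.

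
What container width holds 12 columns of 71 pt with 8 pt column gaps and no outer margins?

Summing: 852 + 88 = 940 pt.

940 pt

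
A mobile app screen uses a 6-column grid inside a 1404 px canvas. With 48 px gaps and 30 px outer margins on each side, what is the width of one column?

184 px

Content width = 1404 − 2·30 = 1344 px.
Subtracting 5 gaps of 48 leaves 1104 for 6 columns, so c = 184 px.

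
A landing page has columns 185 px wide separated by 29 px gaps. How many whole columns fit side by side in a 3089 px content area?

14 columns

Each extra column adds 185 + 29 = 214 px.
(3089 + 29) / 214 = 14.57, so 14 columns fit.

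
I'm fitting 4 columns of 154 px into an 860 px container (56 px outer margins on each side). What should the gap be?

Content width = 860 − 2·56 = 748 px.
Columns use 616 px, leaving 132 px across 3 gaps = 44 px each.

44 px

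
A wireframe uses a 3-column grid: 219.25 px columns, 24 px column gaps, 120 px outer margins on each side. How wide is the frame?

Frame = 2·120 + 3·219.25 + 2·24 = 240 + 657.75 + 48 = 945.75 px.

945.75 px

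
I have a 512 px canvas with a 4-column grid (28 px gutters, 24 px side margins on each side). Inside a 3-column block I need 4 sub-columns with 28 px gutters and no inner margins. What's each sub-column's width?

64.25 px

Outer content = 512 − 2·24 = 464 px.
464 − 3·28 = 380; ÷4 gives c = 95 px.
3 columns plus 2 gutters: 285 + 56 = 341 px.
341 − 3·28 = 257; ÷4 gives d = 64.25 px.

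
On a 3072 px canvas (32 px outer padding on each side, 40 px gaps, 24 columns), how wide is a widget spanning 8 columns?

976 px

Take off 64 px of margins, leaving 3008 px.
24c + 23·40 = 3008 → 24c = 2088 → c = 87 px.
Span of 8: 8·87 + 7·40 = 696 + 280 = 976 px.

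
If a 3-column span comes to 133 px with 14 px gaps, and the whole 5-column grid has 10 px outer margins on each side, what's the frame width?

251 px

133 − 2·14 = 105; ÷3 gives c = 35 px.
Total width: 2·10 + 5·35 + 4·14 = 251 px.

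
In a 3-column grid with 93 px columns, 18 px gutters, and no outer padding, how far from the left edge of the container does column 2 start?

Before column 2: 1 column + 1 gutter.
Offset = 1·(93 + 18) = 1·111 = 111 px.

111 px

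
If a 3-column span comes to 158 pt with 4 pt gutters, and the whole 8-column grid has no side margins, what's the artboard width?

158 − 2·4 = 150; ÷3 gives c = 50 pt.
Artboard = 8·50 + 7·4 = 400 + 28 = 428 pt.

428 pt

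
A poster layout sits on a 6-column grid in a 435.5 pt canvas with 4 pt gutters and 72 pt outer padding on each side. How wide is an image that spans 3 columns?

143.75 pt

Subtract both margins: 435.5 − 2·72 = 291.5 pt.
Subtracting 5 gutters of 4 leaves 271.5 for 6 columns, so c = 45.25 pt.
3 columns plus 2 gutters: 135.75 + 8 = 143.75 pt.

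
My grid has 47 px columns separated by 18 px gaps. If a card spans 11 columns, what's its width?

697 px

Span of 11: 11·47 + 10·18 = 517 + 180 = 697 px.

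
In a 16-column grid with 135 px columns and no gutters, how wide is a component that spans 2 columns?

With no gutters, 2 columns span 2·135 = 270 px.

270 px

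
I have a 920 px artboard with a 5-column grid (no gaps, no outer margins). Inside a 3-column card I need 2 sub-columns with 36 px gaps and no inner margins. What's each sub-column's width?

920 / 5 = 184 px per column.
3-column span = 3·184 = 552 px.
Subtracting 1 gap of 36 leaves 516 for 2 columns, so d = 258 px.

258 px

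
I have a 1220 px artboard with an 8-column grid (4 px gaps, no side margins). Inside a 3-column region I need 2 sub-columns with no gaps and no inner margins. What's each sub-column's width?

8 columns + 7 gaps: 8c + 7·4 = 1220.
8c = 1220 − 28 = 1192, so c = 149 px.
3 columns plus 2 gaps: 447 + 8 = 455 px.
2d = 455 → d = 227.5 px.

227.5 px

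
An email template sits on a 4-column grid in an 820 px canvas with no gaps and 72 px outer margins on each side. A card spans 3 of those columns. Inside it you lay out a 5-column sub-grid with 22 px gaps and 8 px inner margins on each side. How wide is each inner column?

80.6 px

Outer content = 820 − 2·72 = 676 px.
With no gaps, each column is 676/4 = 169 px.
With no gaps, 3 columns span 3·169 = 507 px.
Inner content = 507 − 2·8 = 491 px.
Subtracting 4 gaps of 22 leaves 403 for 5 columns, so d = 80.6 px.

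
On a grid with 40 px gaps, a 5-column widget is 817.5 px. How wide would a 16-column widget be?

2704 px

817.5 − 4·40 = 657.5; ÷5 gives c = 131.5 px.
Span of 16: 16·131.5 + 15·40 = 2104 + 600 = 2704 px.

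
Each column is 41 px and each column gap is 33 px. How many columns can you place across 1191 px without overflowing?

16 columns

16 columns: 16·41 + 15·33 = 1151 px ≤ 1191.
17 columns: 1225 px > 1191. So 16.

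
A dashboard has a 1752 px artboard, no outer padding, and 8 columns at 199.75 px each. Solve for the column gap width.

22 px

Columns use 1598 px, leaving 154 px across 7 column gaps = 22 px each.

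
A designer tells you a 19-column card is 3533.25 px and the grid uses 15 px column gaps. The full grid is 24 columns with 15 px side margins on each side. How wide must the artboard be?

19 columns + 18 column gaps: 19c + 18·15 = 3533.25.
19c = 3533.25 − 270 = 3263.25, so c = 171.75 px.
Total width: 2·15 + 24·171.75 + 23·15 = 4497 px.

4497 px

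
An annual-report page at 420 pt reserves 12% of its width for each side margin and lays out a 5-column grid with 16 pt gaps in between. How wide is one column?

51.04 pt

Margins: 12% × 420 = 50.4 pt each, so content = 420 − 100.8 = 319.2 pt.
319.2 − 4·16 = 255.2; ÷5 gives c = 51.04 pt.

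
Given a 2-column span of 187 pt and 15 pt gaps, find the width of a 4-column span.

2 columns + 1 gap: 2c + 1·15 = 187.
2c = 187 − 15 = 172, so c = 86 pt.
4-column span = 4·86 + 3·15 = 389 pt.

389 pt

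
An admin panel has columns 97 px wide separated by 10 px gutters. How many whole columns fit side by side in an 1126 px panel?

k columns need k·97 + (k−1)·10 = k·107 − 10.
k·107 − 10 ≤ 1126 → k ≤ 1136 / 107 ≈ 10.62, so k = 10.

10 columns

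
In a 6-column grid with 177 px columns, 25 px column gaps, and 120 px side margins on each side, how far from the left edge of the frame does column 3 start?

Before column 3: the margin + 2 columns + 2 column gaps.
Offset = 120 + 2·(177 + 25) = 120 + 404 = 524 px.

524 px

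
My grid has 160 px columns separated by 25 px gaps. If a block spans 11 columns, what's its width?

11-column span = 11·160 + 10·25 = 2010 px.

2010 px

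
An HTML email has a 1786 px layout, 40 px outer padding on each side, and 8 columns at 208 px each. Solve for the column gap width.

Subtract both margins: 1786 − 2·40 = 1706 px.
8·208 + 7g = 1706 → 7g = 42 → g = 6 px.

6 px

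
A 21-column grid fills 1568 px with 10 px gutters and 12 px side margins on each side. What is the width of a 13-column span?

Content width = 1568 − 2·12 = 1544 px.
21 columns + 20 gutters: 21c + 20·10 = 1544.
21c = 1544 − 200 = 1344, so c = 64 px.
13-column span = 13·64 + 12·10 = 952 px.

952 px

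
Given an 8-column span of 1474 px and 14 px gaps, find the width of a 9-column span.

1660 px

8c + 7·14 = 1474 → 8c = 1376 → c = 172 px.
Span of 9: 9·172 + 8·14 = 1548 + 112 = 1660 px.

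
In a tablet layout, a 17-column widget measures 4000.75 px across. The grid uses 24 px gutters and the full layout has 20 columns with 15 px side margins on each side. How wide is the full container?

4741 px

Subtracting 16 gutters of 24 leaves 3616.75 for 17 columns, so c = 212.75 px.
Total width: 2·15 + 20·212.75 + 19·24 = 4741 px.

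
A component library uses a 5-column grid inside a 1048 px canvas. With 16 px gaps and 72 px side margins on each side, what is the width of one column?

168 px

Subtract both margins: 1048 − 2·72 = 904 px.
5c + 4·16 = 904 → 5c = 840 → c = 168 px.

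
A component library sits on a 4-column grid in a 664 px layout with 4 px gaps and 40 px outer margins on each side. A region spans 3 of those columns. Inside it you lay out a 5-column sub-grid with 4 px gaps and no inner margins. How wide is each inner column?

Inside the margins: 664 − 80 = 584 px.
584 − 3·4 = 572; ÷4 gives c = 143 px.
Span of 3: 3·143 + 2·4 = 429 + 8 = 437 px.
Subtracting 4 gaps of 4 leaves 421 for 5 columns, so d = 84.2 px.

84.2 px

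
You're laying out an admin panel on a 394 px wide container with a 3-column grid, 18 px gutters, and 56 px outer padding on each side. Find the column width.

Inside the margins: 394 − 112 = 282 px.
282 − 2·18 = 246; ÷3 gives c = 82 px.

82 px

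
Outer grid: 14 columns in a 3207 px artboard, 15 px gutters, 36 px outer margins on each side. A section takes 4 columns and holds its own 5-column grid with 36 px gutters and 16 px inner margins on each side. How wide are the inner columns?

141.8 px

Subtract both margins: 3207 − 2·36 = 3135 px.
14 columns + 13 gutters: 14c + 13·15 = 3135.
14c = 3135 − 195 = 2940, so c = 210 px.
4 columns plus 3 gutters: 840 + 45 = 885 px.
Inner content = 885 − 2·16 = 853 px.
5 columns + 4 gutters: 5d + 4·36 = 853.
5d = 853 − 144 = 709, so d = 141.8 px.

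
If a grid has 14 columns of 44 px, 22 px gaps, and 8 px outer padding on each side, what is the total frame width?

Total width: 2·8 + 14·44 + 13·22 = 918 px.

918 px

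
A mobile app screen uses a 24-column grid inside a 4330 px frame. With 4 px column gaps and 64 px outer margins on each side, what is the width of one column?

Take off 128 px of margins, leaving 4202 px.
24c + 23·4 = 4202 → 24c = 4110 → c = 171.25 px.

171.25 px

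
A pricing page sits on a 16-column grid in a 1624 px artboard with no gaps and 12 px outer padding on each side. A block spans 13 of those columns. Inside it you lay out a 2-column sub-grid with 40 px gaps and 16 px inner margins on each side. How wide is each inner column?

614 px

Subtract both margins: 1624 − 2·12 = 1600 px.
With no gaps, each column is 1600/16 = 100 px.
With no gaps, 13 columns span 13·100 = 1300 px.
Inner content = 1300 − 2·16 = 1268 px.
2d + 1·40 = 1268 → 2d = 1228 → d = 614 px.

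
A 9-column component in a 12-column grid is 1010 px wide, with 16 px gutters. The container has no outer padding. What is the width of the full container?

1352 px

Subtracting 8 gutters of 16 leaves 882 for 9 columns, so c = 98 px.
Summing: 1176 + 176 = 1352 px.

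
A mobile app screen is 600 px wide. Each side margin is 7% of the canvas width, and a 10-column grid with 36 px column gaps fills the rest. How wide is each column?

19.2 px

600 × (1 − 2·7%) = 600 × 86% = 516 px for the columns.
10 columns + 9 column gaps: 10c + 9·36 = 516.
10c = 516 − 324 = 192, so c = 19.2 px.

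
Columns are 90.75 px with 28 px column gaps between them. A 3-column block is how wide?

328.25 px

3 columns plus 2 column gaps: 272.25 + 56 = 328.25 px.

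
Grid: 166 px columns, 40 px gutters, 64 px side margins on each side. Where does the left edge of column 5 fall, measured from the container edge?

Each column+gutter stride is 206 px; 4 of them past the 64 px margin is 64 + 824 = 888 px.

888 px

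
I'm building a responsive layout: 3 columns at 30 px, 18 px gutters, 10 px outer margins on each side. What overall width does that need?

146 px

Adding margins, columns and gutters: 20 + 90 + 36 = 146 px.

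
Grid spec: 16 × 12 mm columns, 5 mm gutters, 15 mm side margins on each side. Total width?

297 mm

Adding margins, columns and gutters: 30 + 192 + 75 = 297 mm.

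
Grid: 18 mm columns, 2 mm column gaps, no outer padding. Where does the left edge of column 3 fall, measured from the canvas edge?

Each column+gutter stride is 20 mm; with no margin, 2 of them is 40 mm.

40 mm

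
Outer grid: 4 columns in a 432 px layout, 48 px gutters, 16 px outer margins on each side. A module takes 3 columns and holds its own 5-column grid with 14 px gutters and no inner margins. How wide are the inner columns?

Inside the margins: 432 − 32 = 400 px.
400 − 3·48 = 256; ÷4 gives c = 64 px.
3 columns plus 2 gutters: 192 + 96 = 288 px.
288 − 4·14 = 232; ÷5 gives d = 46.4 px.

46.4 px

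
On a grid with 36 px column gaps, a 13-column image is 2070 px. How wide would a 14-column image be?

2232 px

13 columns + 12 column gaps: 13c + 12·36 = 2070.
13c = 2070 − 432 = 1638, so c = 126 px.
Span of 14: 14·126 + 13·36 = 1764 + 468 = 2232 px.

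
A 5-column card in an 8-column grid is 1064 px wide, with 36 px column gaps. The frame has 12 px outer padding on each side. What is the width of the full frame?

1748 px

1064 − 4·36 = 920; ÷5 gives c = 184 px.
Frame = 2·12 + 8·184 + 7·36 = 24 + 1472 + 252 = 1748 px.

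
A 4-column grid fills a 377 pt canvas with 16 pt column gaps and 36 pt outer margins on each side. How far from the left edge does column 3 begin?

196.5 pt

Inside the margins: 377 − 72 = 305 pt.
4c + 3·16 = 305 → 4c = 257 → c = 64.25 pt.
Each column+gutter stride is 80.25 pt; 2 of them past the 36 pt margin is 36 + 160.5 = 196.5 pt.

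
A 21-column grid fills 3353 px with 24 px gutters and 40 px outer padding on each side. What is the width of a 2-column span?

Take off 80 px of margins, leaving 3273 px.
21 columns + 20 gutters: 21c + 20·24 = 3273.
21c = 3273 − 480 = 2793, so c = 133 px.
2-column span = 2·133 + 1·24 = 290 px.

290 px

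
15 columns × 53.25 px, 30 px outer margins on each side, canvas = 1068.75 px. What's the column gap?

Content width = 1068.75 − 2·30 = 1008.75 px.
15 columns take 15·53.25 = 798.75 px; remaining 210 splits into 14 column gaps.
g = 210 / 14 = 15 px.

15 px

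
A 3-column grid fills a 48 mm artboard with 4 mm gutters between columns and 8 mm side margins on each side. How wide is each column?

Content width = 48 − 2·8 = 32 mm.
3c + 2·4 = 32 → 3c = 24 → c = 8 mm.

8 mm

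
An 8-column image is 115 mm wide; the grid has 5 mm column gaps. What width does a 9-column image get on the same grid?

115 − 7·5 = 80; ÷8 gives c = 10 mm.
Span of 9: 9·10 + 8·5 = 90 + 40 = 130 mm.

130 mm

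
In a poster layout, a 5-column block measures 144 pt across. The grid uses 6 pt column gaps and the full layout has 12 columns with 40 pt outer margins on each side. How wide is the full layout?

434 pt

5c + 4·6 = 144 → 5c = 120 → c = 24 pt.
Adding margins, columns and gutters: 80 + 288 + 66 = 434 pt.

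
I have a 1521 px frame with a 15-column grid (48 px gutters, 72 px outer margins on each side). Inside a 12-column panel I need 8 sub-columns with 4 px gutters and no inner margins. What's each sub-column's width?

Take off 144 px of margins, leaving 1377 px.
Subtracting 14 gutters of 48 leaves 705 for 15 columns, so c = 47 px.
Span of 12: 12·47 + 11·48 = 564 + 528 = 1092 px.
1092 − 7·4 = 1064; ÷8 gives d = 133 px.

133 px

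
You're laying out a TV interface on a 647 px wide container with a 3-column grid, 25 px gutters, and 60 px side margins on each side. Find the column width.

159 px

Content width = 647 − 2·60 = 527 px.
527 − 2·25 = 477; ÷3 gives c = 159 px.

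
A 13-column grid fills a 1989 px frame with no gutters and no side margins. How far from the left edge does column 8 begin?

1071 px

1989 / 13 = 153 px per column.
No margin, so column 8 starts at 7·(column + gutter) = 7·153 = 1071 px.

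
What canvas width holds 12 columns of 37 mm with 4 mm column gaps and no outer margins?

Canvas = 12·37 + 11·4 = 444 + 44 = 488 mm.

488 mm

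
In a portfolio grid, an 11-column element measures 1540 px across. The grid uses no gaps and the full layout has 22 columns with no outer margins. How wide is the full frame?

3080 px

11c = 1540 → c = 140 px.
Total width: 22·140 = 3080 px.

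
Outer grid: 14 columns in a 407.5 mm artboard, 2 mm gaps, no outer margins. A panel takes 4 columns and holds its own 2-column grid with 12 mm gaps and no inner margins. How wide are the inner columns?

51.5 mm

14c + 13·2 = 407.5 → 14c = 381.5 → c = 27.25 mm.
4 columns plus 3 gaps: 109 + 6 = 115 mm.
2d + 1·12 = 115 → 2d = 103 → d = 51.5 mm.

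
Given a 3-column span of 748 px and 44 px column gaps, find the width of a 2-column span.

484 px

3c + 2·44 = 748 → 3c = 660 → c = 220 px.
2-column span = 2·220 + 1·44 = 484 px.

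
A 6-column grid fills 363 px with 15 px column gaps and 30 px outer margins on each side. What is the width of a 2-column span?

Inside the margins: 363 − 60 = 303 px.
303 − 5·15 = 228; ÷6 gives c = 38 px.
Span of 2: 2·38 + 1·15 = 76 + 15 = 91 px.

91 px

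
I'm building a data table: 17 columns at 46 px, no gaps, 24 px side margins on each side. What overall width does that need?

830 px

Container = 2·24 + 17·46 = 48 + 782 = 830 px.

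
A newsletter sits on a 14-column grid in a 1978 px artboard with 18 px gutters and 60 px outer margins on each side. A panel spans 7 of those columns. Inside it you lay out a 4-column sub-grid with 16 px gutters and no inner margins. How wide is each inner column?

218 px

Subtract both margins: 1978 − 2·60 = 1858 px.
14c + 13·18 = 1858 → 14c = 1624 → c = 116 px.
7 columns plus 6 gutters: 812 + 108 = 920 px.
4 columns + 3 gutters: 4d + 3·16 = 920.
4d = 920 − 48 = 872, so d = 218 px.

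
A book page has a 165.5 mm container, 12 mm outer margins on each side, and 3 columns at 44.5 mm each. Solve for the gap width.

Content width = 165.5 − 2·12 = 141.5 mm.
Columns use 133.5 mm, leaving 8 mm across 2 gaps = 4 mm each.

4 mm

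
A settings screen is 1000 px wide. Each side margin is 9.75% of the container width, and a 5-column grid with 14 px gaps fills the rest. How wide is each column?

1000 × (1 − 2·9.75%) = 1000 × 80.5% = 805 px for the columns.
5 columns + 4 gaps: 5c + 4·14 = 805.
5c = 805 − 56 = 749, so c = 149.8 px.

149.8 px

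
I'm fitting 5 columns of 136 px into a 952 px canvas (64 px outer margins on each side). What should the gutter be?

Subtract both margins: 952 − 2·64 = 824 px.
5·136 + 4g = 824 → 4g = 144 → g = 36 px.

36 px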